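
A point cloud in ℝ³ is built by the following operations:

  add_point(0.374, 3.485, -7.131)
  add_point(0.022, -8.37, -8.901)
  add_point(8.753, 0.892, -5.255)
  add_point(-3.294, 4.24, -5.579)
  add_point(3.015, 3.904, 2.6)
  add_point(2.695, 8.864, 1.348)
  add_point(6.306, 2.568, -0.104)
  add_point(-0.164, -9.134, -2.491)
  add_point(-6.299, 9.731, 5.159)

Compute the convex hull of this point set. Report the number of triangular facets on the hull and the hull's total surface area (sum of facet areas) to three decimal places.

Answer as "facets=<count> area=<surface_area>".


facets=14 area=558.536

Extreme-point indices: [0, 1, 2, 3, 4, 5, 6, 7, 8] — 9 of 9 on the boundary.

Per-facet area ½‖(b−a)×(c−a)‖:
  f1: (p1, p7, p8) → 66.2839
  f2: (p1, p7, p2) → 42.1196
  f3: (p3, p1, p8) → 60.7696
  f4: (p4, p7, p8) → 75.3136
  f5: (p0, p1, p2) → 52.3685
  f6: (p0, p3, p1) → 23.7420
  f7: (p5, p4, p8) → 25.1031
  f8: (p5, p0, p2) → 44.9632
  f9: (p5, p3, p8) → 48.9125
  f10: (p5, p0, p3) → 20.4304
  f11: (p6, p7, p2) → 39.5592
  f12: (p6, p4, p7) → 30.3144
  f13: (p6, p5, p2) → 17.4195
  f14: (p6, p5, p4) → 11.2370
Σ area = 558.536

Euler characteristic 9−21+14 = 2 ✓


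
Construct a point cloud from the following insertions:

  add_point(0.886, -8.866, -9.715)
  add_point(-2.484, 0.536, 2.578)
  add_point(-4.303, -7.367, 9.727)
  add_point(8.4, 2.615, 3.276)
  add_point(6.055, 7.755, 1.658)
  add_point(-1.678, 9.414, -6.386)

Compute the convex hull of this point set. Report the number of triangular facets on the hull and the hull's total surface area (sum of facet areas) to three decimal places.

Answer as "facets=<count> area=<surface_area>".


facets=6 area=654.631

Points on the hull: [0, 2, 3, 4, 5] (5 of 6).

Facet areas (half cross-product norm):
  f1: (p0, p3, p2) → 151.7476
  f2: (p0, p5, p2) → 181.7492
  f3: (p4, p3, p2) → 48.5548
  f4: (p4, p5, p2) → 112.8511
  f5: (p4, p0, p3) → 54.5799
  f6: (p4, p0, p5) → 105.1483
Σ area = 654.631

Euler characteristic 5−9+6 = 2 ✓


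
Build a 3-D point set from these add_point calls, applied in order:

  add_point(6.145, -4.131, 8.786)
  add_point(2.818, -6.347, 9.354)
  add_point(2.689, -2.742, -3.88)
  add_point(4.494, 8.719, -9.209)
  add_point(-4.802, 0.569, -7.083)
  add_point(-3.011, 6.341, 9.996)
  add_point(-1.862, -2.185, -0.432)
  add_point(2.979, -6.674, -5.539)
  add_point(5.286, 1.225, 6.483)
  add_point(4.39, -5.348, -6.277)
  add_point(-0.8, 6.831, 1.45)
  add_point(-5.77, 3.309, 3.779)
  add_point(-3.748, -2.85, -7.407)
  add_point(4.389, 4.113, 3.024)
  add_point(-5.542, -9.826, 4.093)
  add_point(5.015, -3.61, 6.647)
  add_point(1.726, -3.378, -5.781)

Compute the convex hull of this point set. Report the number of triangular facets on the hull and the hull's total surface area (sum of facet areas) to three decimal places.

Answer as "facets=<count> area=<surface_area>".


facets=22 area=886.249

13 of the 17 inputs are extreme points: [0, 1, 3, 4, 5, 7, 8, 9, 10, 11, 12, 13, 14].

Triangle areas on the boundary:
  f1: (p9, p3, p0) → 108.4794
  f2: (p5, p14, p11) → 45.2465
  f3: (p4, p14, p11) → 72.0339
  f4: (p4, p3, p11) → 70.3547
  f5: (p1, p5, p0) → 27.9069
  f6: (p1, p5, p14) → 73.1873
  f7: (p10, p3, p11) → 26.6287
  f8: (p10, p5, p11) → 23.7713
  f9: (p10, p5, p3) → 12.1593
  f10: (p8, p3, p0) → 33.9163
  f11: (p8, p5, p0) → 27.5195
  f12: (p12, p4, p14) → 22.6044
  f13: (p12, p9, p3) → 58.7644
  f14: (p12, p4, p3) → 20.7893
  f15: (p13, p5, p3) → 56.4910
  f16: (p13, p8, p3) → 11.4500
  f17: (p13, p8, p5) → 23.2643
  f18: (p7, p12, p14) → 50.9045
  f19: (p7, p12, p9) → 8.1059
  f20: (p7, p1, p14) → 67.5155
  f21: (p7, p9, p0) → 15.3660
  f22: (p7, p1, p0) → 29.7894
Σ area = 886.249

Check V−E+F: 13 − 33 + 22 = 2.


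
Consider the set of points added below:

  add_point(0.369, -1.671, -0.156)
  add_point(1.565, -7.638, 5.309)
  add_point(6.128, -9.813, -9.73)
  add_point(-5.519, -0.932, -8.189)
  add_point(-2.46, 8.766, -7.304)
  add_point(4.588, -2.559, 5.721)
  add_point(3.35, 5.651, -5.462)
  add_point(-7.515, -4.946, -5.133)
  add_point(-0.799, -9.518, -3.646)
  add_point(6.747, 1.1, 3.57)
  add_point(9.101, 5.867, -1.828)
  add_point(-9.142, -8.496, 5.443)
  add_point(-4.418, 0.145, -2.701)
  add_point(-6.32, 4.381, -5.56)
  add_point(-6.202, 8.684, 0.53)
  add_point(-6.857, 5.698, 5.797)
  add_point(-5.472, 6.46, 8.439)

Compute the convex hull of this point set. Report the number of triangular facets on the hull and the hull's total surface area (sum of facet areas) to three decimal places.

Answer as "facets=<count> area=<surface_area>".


facets=26 area=1104.854

Hull vertices (15/17): indices [1, 2, 3, 4, 5, 6, 7, 8, 9, 10, 11, 13, 14, 15, 16].

Facet areas (half cross-product norm):
  f1: (p1, p16, p11) → 80.1967
  f2: (p6, p2, p10) → 55.3883
  f3: (p6, p4, p10) → 12.4041
  f4: (p6, p4, p2) → 48.0432
  f5: (p14, p4, p10) → 56.9409
  f6: (p14, p16, p10) → 64.9006
  f7: (p9, p2, p10) → 64.5702
  f8: (p9, p16, p10) → 51.7464
  f9: (p8, p7, p11) → 45.3554
  f10: (p8, p7, p2) → 32.7764
  f11: (p8, p1, p11) → 49.1036
  f12: (p8, p1, p2) → 39.0663
  f13: (p3, p4, p2) → 70.5502
  f14: (p3, p7, p2) → 39.7660
  f15: (p15, p16, p11) → 20.8443
  f16: (p15, p14, p11) → 38.4213
  f17: (p15, p14, p16) → 7.6868
  f18: (p13, p7, p11) → 49.2335
  f19: (p13, p14, p11) → 63.7805
  f20: (p13, p3, p7) → 15.1369
  f21: (p13, p14, p4) → 22.3133
  f22: (p13, p3, p4) → 16.4769
  f23: (p5, p1, p2) → 46.9700
  f24: (p5, p9, p2) → 40.4978
  f25: (p5, p1, p16) → 39.9836
  f26: (p5, p9, p16) → 32.7012
Σ area = 1104.854

Check V−E+F: 15 − 39 + 26 = 2.


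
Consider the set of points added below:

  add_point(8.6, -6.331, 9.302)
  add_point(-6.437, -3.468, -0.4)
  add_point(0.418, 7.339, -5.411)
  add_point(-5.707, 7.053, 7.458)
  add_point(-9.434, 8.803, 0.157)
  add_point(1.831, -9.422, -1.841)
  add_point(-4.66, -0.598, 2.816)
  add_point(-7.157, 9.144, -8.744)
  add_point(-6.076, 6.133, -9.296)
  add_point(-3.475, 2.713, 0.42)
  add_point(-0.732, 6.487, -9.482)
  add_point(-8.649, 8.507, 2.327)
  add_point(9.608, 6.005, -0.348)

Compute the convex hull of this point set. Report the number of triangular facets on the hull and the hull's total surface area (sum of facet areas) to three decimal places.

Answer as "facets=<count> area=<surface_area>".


10 of the 13 inputs are extreme points: [0, 1, 3, 4, 5, 7, 8, 10, 11, 12].

Triangle areas on the boundary:
  f1: (p0, p5, p12) → 100.3839
  f2: (p10, p5, p12) → 111.5853
  f3: (p3, p0, p12) → 129.4159
  f4: (p7, p12, p4) → 85.3430
  f5: (p7, p10, p12) → 37.4116
  f6: (p11, p12, p4) → 21.1595
  f7: (p11, p3, p12) → 52.3439
  f8: (p1, p0, p5) → 68.0962
  f9: (p1, p3, p0) → 115.7053
  f10: (p1, p11, p3) → 37.6780
  f11: (p1, p11, p4) → 14.5131
  f12: (p1, p7, p4) → 57.9997
  f13: (p8, p10, p5) → 47.6700
  f14: (p8, p7, p10) → 8.3591
  f15: (p8, p1, p5) → 64.1158
  f16: (p8, p1, p7) → 17.6751
Σ area = 969.455

Euler characteristic 10−24+16 = 2 ✓

facets=16 area=969.455


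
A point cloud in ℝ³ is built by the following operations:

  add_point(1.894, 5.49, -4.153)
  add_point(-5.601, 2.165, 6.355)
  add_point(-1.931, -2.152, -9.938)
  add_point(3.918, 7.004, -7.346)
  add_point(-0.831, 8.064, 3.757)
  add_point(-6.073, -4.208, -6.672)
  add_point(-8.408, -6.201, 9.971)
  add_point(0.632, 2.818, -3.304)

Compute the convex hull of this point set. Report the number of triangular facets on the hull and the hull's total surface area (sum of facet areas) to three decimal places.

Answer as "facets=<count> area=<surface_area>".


facets=10 area=502.586

Hull vertices (7/8): indices [1, 2, 3, 4, 5, 6, 7].

Triangle areas on the boundary:
  f1: (p4, p3, p6) → 94.7899
  f2: (p5, p2, p6) → 33.6843
  f3: (p5, p4, p3) → 88.5382
  f4: (p5, p2, p3) → 26.4690
  f5: (p7, p3, p6) → 10.9868
  f6: (p7, p2, p6) → 79.2760
  f7: (p7, p2, p3) → 28.9657
  f8: (p1, p4, p6) → 12.6923
  f9: (p1, p5, p6) → 69.0847
  f10: (p1, p5, p4) → 58.0988
Σ area = 502.586

Euler: V−E+F = 7−15+10 = 2.


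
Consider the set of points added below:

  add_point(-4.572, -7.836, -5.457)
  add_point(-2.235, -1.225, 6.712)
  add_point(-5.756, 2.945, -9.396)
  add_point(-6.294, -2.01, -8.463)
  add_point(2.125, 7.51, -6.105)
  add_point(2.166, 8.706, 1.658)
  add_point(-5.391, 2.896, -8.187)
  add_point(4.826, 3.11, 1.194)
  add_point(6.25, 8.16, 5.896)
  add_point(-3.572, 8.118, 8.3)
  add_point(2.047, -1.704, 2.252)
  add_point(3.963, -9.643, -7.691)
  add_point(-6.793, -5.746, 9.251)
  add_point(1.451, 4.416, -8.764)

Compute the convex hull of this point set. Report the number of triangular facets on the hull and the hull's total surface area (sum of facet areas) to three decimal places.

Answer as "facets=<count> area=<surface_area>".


facets=18 area=933.242

Extreme-point indices: [0, 2, 3, 4, 5, 8, 9, 10, 11, 12, 13] — 11 of 14 on the boundary.

Triangle areas on the boundary:
  f1: (p9, p8, p12) → 70.0299
  f2: (p9, p2, p12) → 128.7477
  f3: (p10, p8, p12) → 62.7386
  f4: (p10, p11, p12) → 72.0928
  f5: (p10, p11, p8) → 49.7294
  f6: (p0, p11, p12) → 61.6613
  f7: (p13, p2, p11) → 52.8586
  f8: (p3, p2, p11) → 27.9637
  f9: (p3, p0, p11) → 29.0841
  f10: (p3, p2, p12) → 42.3872
  f11: (p3, p0, p12) → 48.9137
  f12: (p4, p11, p8) → 109.4841
  f13: (p4, p13, p11) → 22.3029
  f14: (p4, p9, p2) → 75.0170
  f15: (p4, p13, p2) → 14.2206
  f16: (p5, p9, p8) → 25.8764
  f17: (p5, p4, p8) → 16.6197
  f18: (p5, p4, p9) → 23.5146
Σ area = 933.242

Check V−E+F: 11 − 27 + 18 = 2.


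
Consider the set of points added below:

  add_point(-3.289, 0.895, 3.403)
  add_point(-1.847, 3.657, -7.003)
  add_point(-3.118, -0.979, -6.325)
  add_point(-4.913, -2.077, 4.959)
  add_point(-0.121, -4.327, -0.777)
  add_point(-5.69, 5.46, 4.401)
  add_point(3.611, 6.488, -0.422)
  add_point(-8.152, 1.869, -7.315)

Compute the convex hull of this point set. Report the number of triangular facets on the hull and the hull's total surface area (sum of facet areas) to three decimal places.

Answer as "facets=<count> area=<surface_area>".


facets=10 area=350.492

7 of the 8 inputs are extreme points: [1, 2, 3, 4, 5, 6, 7].

Triangle areas on the boundary:
  f1: (p3, p4, p7) → 46.5036
  f2: (p3, p4, p6) → 44.4707
  f3: (p5, p3, p7) → 46.5586
  f4: (p5, p3, p6) → 39.9586
  f5: (p1, p4, p6) → 44.1137
  f6: (p1, p5, p7) → 38.9538
  f7: (p1, p5, p6) → 46.1206
  f8: (p2, p4, p7) → 14.5618
  f9: (p2, p1, p7) → 13.7440
  f10: (p2, p1, p4) → 15.5068
Σ area = 350.492

Euler characteristic 7−15+10 = 2 ✓


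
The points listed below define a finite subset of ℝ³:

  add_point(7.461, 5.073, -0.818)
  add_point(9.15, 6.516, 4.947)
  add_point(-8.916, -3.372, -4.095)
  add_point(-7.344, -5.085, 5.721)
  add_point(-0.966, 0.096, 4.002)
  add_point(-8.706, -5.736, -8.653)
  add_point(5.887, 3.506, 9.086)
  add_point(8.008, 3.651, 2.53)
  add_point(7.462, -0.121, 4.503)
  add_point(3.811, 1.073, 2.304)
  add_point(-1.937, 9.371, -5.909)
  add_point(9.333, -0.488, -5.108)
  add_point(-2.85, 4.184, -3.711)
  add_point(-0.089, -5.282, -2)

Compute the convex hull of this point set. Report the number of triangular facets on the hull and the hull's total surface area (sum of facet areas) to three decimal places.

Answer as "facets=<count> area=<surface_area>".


Extreme-point indices: [0, 1, 2, 3, 5, 6, 8, 10, 11, 13] — 10 of 14 on the boundary.

Per-facet area ½‖(b−a)×(c−a)‖:
  f1: (p3, p10, p2) → 72.4460
  f2: (p3, p6, p10) → 134.7678
  f3: (p5, p10, p2) → 36.2132
  f4: (p5, p10, p11) → 120.7770
  f5: (p5, p3, p2) → 16.2649
  f6: (p1, p6, p10) → 47.0878
  f7: (p8, p3, p6) → 47.0917
  f8: (p8, p1, p11) → 33.5745
  f9: (p8, p1, p6) → 17.1446
  f10: (p0, p10, p11) → 40.6983
  f11: (p0, p1, p11) → 16.8880
  f12: (p0, p1, p10) → 29.7619
  f13: (p13, p8, p11) → 48.8994
  f14: (p13, p8, p3) → 59.4330
  f15: (p13, p5, p11) → 51.1978
  f16: (p13, p5, p3) → 57.4644
Σ area = 829.710

Check V−E+F: 10 − 24 + 16 = 2.

facets=16 area=829.710


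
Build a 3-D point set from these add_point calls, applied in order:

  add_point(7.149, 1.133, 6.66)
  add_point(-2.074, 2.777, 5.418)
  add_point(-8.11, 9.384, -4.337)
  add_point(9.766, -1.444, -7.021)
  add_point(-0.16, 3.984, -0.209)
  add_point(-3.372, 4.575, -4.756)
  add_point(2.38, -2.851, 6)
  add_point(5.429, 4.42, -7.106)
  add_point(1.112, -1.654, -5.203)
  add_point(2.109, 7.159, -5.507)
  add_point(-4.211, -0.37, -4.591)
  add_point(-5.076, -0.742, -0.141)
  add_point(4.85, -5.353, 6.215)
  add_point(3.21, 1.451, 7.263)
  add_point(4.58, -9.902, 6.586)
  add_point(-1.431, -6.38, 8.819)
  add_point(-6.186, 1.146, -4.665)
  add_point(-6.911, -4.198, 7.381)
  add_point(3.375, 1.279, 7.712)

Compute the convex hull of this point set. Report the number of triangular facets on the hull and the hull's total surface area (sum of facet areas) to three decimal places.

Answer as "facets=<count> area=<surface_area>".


facets=22 area=843.705

Points on the hull: [0, 1, 2, 3, 7, 8, 9, 10, 14, 15, 16, 17, 18] (13 of 19).

Facet areas (half cross-product norm):
  f1: (p0, p7, p3) → 50.0892
  f2: (p9, p7, p2) → 12.0390
  f3: (p9, p0, p2) → 71.8701
  f4: (p9, p0, p7) → 32.5263
  f5: (p17, p1, p2) → 54.7782
  f6: (p14, p17, p15) → 11.9687
  f7: (p14, p17, p10) → 82.0895
  f8: (p14, p0, p3) → 79.4409
  f9: (p14, p0, p15) → 39.7325
  f10: (p16, p7, p2) → 52.0820
  f11: (p16, p17, p2) → 52.4140
  f12: (p16, p17, p10) → 15.9966
  f13: (p16, p7, p3) → 42.1481
  f14: (p16, p10, p3) → 10.1462
  f15: (p18, p0, p15) → 15.3695
  f16: (p18, p17, p15) → 27.3596
  f17: (p18, p17, p1) → 25.9484
  f18: (p18, p0, p2) → 32.6123
  f19: (p18, p1, p2) → 23.8342
  f20: (p8, p10, p3) → 6.6110
  f21: (p8, p14, p3) → 65.3658
  f22: (p8, p14, p10) → 39.2830
Σ area = 843.705

Euler characteristic 13−33+22 = 2 ✓


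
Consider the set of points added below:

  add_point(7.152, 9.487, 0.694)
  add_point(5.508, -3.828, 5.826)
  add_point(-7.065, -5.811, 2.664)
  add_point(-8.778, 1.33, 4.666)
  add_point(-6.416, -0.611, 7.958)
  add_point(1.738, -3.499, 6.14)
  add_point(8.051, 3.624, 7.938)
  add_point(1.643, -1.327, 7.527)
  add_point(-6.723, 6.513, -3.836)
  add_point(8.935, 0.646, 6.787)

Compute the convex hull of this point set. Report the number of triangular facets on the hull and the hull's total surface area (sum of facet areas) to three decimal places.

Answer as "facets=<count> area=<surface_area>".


facets=16 area=585.474

Hull vertices (10/10): indices [0, 1, 2, 3, 4, 5, 6, 7, 8, 9].

Triangle areas on the boundary:
  f1: (p8, p0, p3) → 75.6747
  f2: (p8, p2, p3) → 37.8075
  f3: (p6, p0, p9) → 14.6943
  f4: (p4, p2, p3) → 16.1347
  f5: (p4, p0, p3) → 40.9491
  f6: (p4, p6, p0) → 70.3125
  f7: (p7, p6, p9) → 12.5526
  f8: (p7, p4, p6) → 22.4693
  f9: (p1, p7, p9) → 14.0275
  f10: (p1, p0, p9) → 27.8877
  f11: (p1, p8, p0) → 105.1749
  f12: (p1, p8, p2) → 91.3041
  f13: (p5, p7, p4) → 10.3447
  f14: (p5, p1, p7) → 4.8379
  f15: (p5, p4, p2) → 31.4683
  f16: (p5, p1, p2) → 9.8341
Σ area = 585.474

Euler: V−E+F = 10−24+16 = 2.


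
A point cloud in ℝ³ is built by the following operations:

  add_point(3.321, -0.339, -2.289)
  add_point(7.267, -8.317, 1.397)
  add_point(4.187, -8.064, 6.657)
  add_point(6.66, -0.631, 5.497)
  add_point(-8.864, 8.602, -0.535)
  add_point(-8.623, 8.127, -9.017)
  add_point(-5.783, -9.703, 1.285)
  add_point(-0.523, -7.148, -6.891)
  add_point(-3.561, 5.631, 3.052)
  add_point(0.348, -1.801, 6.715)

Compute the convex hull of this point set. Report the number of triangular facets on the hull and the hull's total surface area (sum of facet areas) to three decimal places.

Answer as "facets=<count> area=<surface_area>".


facets=16 area=767.313

Points on the hull: [0, 1, 2, 3, 4, 5, 6, 7, 8, 9] (10 of 10).

Triangle areas on the boundary:
  f1: (p5, p6, p4) → 79.2000
  f2: (p7, p6, p1) → 55.5067
  f3: (p7, p5, p6) → 87.2803
  f4: (p9, p6, p4) → 88.9226
  f5: (p0, p7, p1) → 42.2703
  f6: (p0, p7, p5) → 72.4562
  f7: (p2, p6, p1) → 34.8905
  f8: (p2, p9, p6) → 39.6846
  f9: (p8, p9, p4) → 16.2081
  f10: (p8, p5, p4) → 26.5932
  f11: (p3, p0, p1) → 34.3316
  f12: (p3, p2, p1) → 23.4192
  f13: (p3, p2, p9) → 22.4493
  f14: (p3, p8, p9) → 29.3716
  f15: (p3, p0, p5) → 49.1898
  f16: (p3, p8, p5) → 65.5392
Σ area = 767.313

Euler characteristic 10−24+16 = 2 ✓


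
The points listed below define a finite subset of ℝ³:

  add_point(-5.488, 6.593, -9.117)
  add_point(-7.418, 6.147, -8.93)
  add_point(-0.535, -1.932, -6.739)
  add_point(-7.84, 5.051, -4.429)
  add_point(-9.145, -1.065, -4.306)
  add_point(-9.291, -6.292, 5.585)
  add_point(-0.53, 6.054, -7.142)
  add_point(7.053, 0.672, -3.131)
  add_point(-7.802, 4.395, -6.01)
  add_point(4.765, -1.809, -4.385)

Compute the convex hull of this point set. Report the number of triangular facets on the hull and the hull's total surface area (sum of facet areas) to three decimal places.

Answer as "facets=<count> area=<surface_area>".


Extreme-point indices: [0, 1, 2, 3, 4, 5, 6, 7, 9] — 9 of 10 on the boundary.

Area of each hull facet:
  f1: (p2, p1, p0) → 9.7338
  f2: (p3, p7, p5) → 116.5986
  f3: (p3, p1, p0) → 4.5017
  f4: (p9, p7, p5) → 28.1189
  f5: (p9, p2, p5) → 44.7434
  f6: (p4, p2, p5) → 49.1993
  f7: (p4, p2, p1) → 38.0027
  f8: (p4, p3, p5) → 30.7545
  f9: (p4, p3, p1) → 14.0144
  f10: (p6, p3, p7) → 34.6603
  f11: (p6, p3, p0) → 14.6413
  f12: (p6, p9, p7) → 17.6630
  f13: (p6, p2, p0) → 21.2952
  f14: (p6, p9, p2) → 23.1911
Σ area = 447.118

Euler characteristic 9−21+14 = 2 ✓

facets=14 area=447.118


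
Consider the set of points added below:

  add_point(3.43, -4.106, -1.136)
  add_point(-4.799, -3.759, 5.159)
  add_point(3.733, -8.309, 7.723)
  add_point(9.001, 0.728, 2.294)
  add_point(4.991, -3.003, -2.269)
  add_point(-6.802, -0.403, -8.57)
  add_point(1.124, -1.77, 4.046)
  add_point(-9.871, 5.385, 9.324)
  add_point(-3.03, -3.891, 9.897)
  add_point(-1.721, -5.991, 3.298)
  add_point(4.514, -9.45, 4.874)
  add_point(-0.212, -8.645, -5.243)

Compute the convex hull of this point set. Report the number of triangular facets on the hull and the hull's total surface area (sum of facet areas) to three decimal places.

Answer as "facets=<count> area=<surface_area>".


facets=14 area=739.519

Points on the hull: [1, 2, 3, 4, 5, 7, 8, 10, 11] (9 of 12).

Per-facet area ½‖(b−a)×(c−a)‖:
  f1: (p5, p3, p7) → 166.4061
  f2: (p4, p10, p3) → 34.1797
  f3: (p4, p5, p3) → 35.4548
  f4: (p2, p10, p3) → 18.0760
  f5: (p8, p3, p7) → 84.5327
  f6: (p8, p2, p3) → 49.1525
  f7: (p8, p2, p10) → 10.3566
  f8: (p11, p8, p10) → 59.2757
  f9: (p11, p4, p10) → 38.6580
  f10: (p11, p4, p5) → 45.5216
  f11: (p1, p11, p5) → 66.0631
  f12: (p1, p11, p8) → 23.8576
  f13: (p1, p5, p7) → 79.9165
  f14: (p1, p8, p7) → 28.0681
Σ area = 739.519

Check V−E+F: 9 − 21 + 14 = 2.


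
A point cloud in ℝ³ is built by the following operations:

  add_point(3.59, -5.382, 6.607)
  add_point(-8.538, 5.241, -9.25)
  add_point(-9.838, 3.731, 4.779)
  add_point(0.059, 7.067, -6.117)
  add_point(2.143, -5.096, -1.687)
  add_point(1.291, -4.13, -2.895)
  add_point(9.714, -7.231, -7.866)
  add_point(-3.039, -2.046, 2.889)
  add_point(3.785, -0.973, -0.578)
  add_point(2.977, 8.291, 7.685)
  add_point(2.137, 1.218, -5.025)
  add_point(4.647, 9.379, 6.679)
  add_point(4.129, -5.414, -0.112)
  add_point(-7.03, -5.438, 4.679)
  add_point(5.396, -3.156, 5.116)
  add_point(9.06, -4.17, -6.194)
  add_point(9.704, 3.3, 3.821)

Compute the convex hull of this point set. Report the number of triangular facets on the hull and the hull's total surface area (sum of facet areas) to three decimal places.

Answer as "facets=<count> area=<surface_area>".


10 of the 17 inputs are extreme points: [0, 1, 2, 3, 6, 9, 11, 13, 15, 16].

Per-facet area ½‖(b−a)×(c−a)‖:
  f1: (p1, p11, p2) → 110.9691
  f2: (p3, p1, p6) → 76.7068
  f3: (p3, p1, p11) → 48.8309
  f4: (p13, p0, p6) → 83.3673
  f5: (p13, p1, p2) → 67.8008
  f6: (p13, p1, p6) → 173.0990
  f7: (p9, p11, p2) → 10.1854
  f8: (p9, p13, p2) → 66.6229
  f9: (p9, p13, p0) → 74.0716
  f10: (p16, p0, p6) → 81.1923
  f11: (p16, p3, p11) → 56.3238
  f12: (p16, p9, p11) → 9.0863
  f13: (p16, p9, p0) → 50.4532
  f14: (p15, p3, p6) → 15.6312
  f15: (p15, p16, p6) → 10.4305
  f16: (p15, p16, p3) → 80.9587
Σ area = 1015.730

Check V−E+F: 10 − 24 + 16 = 2.

facets=16 area=1015.730


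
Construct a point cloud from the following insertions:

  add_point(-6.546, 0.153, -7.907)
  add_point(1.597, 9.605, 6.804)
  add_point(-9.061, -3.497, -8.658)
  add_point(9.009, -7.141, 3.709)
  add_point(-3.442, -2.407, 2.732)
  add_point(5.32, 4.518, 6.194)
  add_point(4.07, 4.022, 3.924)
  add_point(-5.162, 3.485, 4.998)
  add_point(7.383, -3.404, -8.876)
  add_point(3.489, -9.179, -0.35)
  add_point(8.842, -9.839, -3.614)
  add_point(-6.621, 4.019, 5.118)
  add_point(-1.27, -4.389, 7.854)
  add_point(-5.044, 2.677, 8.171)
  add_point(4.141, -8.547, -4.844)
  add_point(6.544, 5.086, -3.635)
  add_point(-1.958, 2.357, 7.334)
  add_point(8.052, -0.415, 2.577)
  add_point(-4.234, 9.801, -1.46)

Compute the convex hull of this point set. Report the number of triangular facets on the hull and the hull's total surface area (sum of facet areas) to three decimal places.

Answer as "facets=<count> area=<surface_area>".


Extreme-point indices: [0, 1, 2, 3, 5, 8, 9, 10, 11, 12, 13, 14, 15, 17, 18] — 15 of 19 on the boundary.

Area of each hull facet:
  f1: (p0, p18, p2) → 13.4657
  f2: (p0, p8, p2) → 30.5841
  f3: (p15, p0, p18) → 68.6296
  f4: (p15, p0, p8) → 68.2048
  f5: (p12, p13, p2) → 71.6718
  f6: (p11, p18, p2) → 69.0547
  f7: (p11, p13, p2) → 23.1807
  f8: (p17, p10, p3) → 26.4406
  f9: (p17, p10, p8) → 45.4050
  f10: (p17, p15, p8) → 41.5115
  f11: (p9, p12, p2) → 84.9505
  f12: (p9, p10, p3) → 21.2558
  f13: (p9, p12, p3) → 37.0372
  f14: (p1, p15, p18) → 56.0118
  f15: (p1, p11, p18) → 40.9379
  f16: (p1, p11, p13) → 17.8172
  f17: (p1, p12, p13) → 37.0450
  f18: (p14, p9, p2) → 33.0459
  f19: (p14, p9, p10) → 11.4092
  f20: (p14, p8, p2) → 53.3965
  f21: (p14, p10, p8) → 18.2497
  f22: (p5, p17, p15) → 27.9056
  f23: (p5, p1, p15) → 31.1823
  f24: (p5, p17, p3) → 16.7641
  f25: (p5, p12, p3) → 58.8609
  f26: (p5, p1, p12) → 34.0735
Σ area = 1038.092

Euler characteristic 15−39+26 = 2 ✓

facets=26 area=1038.092


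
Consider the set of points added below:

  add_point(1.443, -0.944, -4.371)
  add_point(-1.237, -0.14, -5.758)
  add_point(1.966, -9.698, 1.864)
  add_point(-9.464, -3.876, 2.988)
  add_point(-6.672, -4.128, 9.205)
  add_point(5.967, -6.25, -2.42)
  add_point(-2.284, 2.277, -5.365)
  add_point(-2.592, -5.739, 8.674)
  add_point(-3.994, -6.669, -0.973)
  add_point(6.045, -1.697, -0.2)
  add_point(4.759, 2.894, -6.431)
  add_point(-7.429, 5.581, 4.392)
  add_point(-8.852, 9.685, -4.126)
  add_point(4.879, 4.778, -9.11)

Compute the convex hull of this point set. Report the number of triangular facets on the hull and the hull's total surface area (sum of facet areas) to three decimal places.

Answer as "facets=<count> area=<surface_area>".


Hull vertices (11/14): indices [1, 2, 3, 4, 5, 7, 8, 9, 11, 12, 13].

Facet areas (half cross-product norm):
  f1: (p11, p12, p3) → 45.1703
  f2: (p11, p4, p3) → 32.7843
  f3: (p11, p7, p9) → 82.2539
  f4: (p11, p7, p4) → 22.5956
  f5: (p13, p1, p12) → 53.4636
  f6: (p13, p11, p9) → 87.8568
  f7: (p13, p11, p12) → 73.6576
  f8: (p2, p7, p9) → 41.9288
  f9: (p2, p4, p3) → 41.8778
  f10: (p2, p7, p4) → 14.1388
  f11: (p5, p13, p9) → 27.6405
  f12: (p5, p2, p9) → 16.9167
  f13: (p5, p13, p1) → 42.7257
  f14: (p8, p5, p1) → 38.8699
  f15: (p8, p5, p2) → 24.6874
  f16: (p8, p2, p3) → 21.9529
  f17: (p8, p12, p3) → 55.9132
  f18: (p8, p1, p12) → 50.6083
Σ area = 775.042

Euler: V−E+F = 11−27+18 = 2.

facets=18 area=775.042


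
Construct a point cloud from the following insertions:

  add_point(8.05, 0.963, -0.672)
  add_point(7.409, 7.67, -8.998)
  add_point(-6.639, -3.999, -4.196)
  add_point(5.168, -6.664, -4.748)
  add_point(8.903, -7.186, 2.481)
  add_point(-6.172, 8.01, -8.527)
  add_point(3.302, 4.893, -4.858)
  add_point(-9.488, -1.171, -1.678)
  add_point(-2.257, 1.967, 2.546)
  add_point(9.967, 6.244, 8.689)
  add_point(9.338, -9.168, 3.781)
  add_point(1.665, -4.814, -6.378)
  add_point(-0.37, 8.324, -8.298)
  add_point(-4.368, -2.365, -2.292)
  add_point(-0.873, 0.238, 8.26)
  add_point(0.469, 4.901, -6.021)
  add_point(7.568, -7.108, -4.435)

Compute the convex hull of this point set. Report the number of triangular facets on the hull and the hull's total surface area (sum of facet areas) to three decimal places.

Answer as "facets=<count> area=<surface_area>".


facets=18 area=1035.065

Extreme-point indices: [1, 2, 3, 5, 7, 9, 10, 11, 12, 14, 16] — 11 of 17 on the boundary.

Area of each hull facet:
  f1: (p1, p10, p9) → 141.2435
  f2: (p14, p10, p7) → 95.2899
  f3: (p14, p10, p9) → 86.5849
  f4: (p14, p5, p7) → 77.7400
  f5: (p14, p5, p9) → 118.9676
  f6: (p11, p5, p1) → 87.3761
  f7: (p12, p1, p9) → 70.1299
  f8: (p12, p5, p9) → 48.7880
  f9: (p12, p5, p1) → 4.2733
  f10: (p2, p10, p7) → 39.2322
  f11: (p2, p5, p7) → 28.2508
  f12: (p2, p11, p5) → 55.0589
  f13: (p16, p1, p10) → 57.5774
  f14: (p16, p11, p1) → 46.3364
  f15: (p3, p2, p11) → 12.5874
  f16: (p3, p16, p11) → 2.0168
  f17: (p3, p2, p10) → 53.6927
  f18: (p3, p16, p10) → 9.9195
Σ area = 1035.065

Euler characteristic 11−27+18 = 2 ✓


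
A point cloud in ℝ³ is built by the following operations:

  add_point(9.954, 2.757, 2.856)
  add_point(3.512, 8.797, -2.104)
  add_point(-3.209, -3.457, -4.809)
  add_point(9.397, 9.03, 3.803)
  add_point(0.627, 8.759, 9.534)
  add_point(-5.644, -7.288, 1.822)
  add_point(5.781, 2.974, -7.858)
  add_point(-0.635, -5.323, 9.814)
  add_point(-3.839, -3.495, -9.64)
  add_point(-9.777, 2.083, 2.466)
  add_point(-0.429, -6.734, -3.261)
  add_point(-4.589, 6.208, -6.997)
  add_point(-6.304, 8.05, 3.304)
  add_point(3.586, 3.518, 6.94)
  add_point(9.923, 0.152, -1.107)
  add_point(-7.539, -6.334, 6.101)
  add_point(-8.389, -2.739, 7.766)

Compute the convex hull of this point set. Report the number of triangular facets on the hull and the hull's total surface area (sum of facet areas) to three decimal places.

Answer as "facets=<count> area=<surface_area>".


Extreme-point indices: [0, 1, 3, 4, 5, 6, 7, 8, 9, 10, 11, 12, 14, 15, 16] — 15 of 17 on the boundary.

Triangle areas on the boundary:
  f1: (p10, p8, p5) → 27.7498
  f2: (p10, p7, p5) → 34.5373
  f3: (p15, p7, p5) → 18.7808
  f4: (p15, p8, p9) → 68.3769
  f5: (p15, p8, p5) → 15.9157
  f6: (p11, p8, p9) → 57.9884
  f7: (p6, p10, p8) → 45.0046
  f8: (p6, p11, p8) → 50.8882
  f9: (p6, p11, p1) → 39.7801
  f10: (p16, p15, p9) → 13.9705
  f11: (p16, p15, p7) → 15.8914
  f12: (p4, p16, p7) → 58.0060
  f13: (p14, p7, p0) → 35.4999
  f14: (p14, p10, p7) → 81.0333
  f15: (p14, p6, p10) → 49.5308
  f16: (p3, p4, p1) → 42.7914
  f17: (p3, p6, p1) → 33.6806
  f18: (p3, p7, p0) → 43.8745
  f19: (p3, p4, p7) → 73.6400
  f20: (p3, p14, p0) → 11.2822
  f21: (p3, p14, p6) → 42.6060
  f22: (p12, p11, p1) → 47.7525
  f23: (p12, p4, p1) → 49.5086
  f24: (p12, p11, p9) → 36.2355
  f25: (p12, p16, p9) → 23.4300
  f26: (p12, p4, p16) → 55.3505
Σ area = 1073.105

Euler: V−E+F = 15−39+26 = 2.

facets=26 area=1073.105


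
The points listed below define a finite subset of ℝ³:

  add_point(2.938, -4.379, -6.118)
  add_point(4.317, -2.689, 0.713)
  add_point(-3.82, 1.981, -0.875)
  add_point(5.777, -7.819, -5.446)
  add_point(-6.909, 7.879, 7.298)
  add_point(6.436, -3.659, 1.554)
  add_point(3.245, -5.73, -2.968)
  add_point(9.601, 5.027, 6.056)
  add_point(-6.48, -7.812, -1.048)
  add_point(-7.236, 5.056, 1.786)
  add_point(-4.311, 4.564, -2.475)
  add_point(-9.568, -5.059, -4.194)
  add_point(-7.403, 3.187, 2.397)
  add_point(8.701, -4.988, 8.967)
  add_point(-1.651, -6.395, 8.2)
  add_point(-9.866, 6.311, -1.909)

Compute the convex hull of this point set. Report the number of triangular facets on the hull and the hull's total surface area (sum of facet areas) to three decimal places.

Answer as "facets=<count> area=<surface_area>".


facets=16 area=957.608

Points on the hull: [0, 3, 4, 7, 8, 10, 11, 13, 14, 15] (10 of 16).

Area of each hull facet:
  f1: (p13, p3, p7) → 78.1972
  f2: (p0, p3, p7) → 37.7188
  f3: (p4, p7, p15) → 80.6307
  f4: (p4, p13, p7) → 87.7910
  f5: (p10, p7, p15) → 31.5864
  f6: (p10, p0, p15) → 20.1994
  f7: (p10, p0, p7) → 92.9421
  f8: (p11, p8, p3) → 31.6348
  f9: (p11, p0, p3) → 23.7215
  f10: (p11, p0, p15) → 73.5012
  f11: (p11, p4, p15) → 53.5575
  f12: (p14, p4, p13) → 77.8665
  f13: (p14, p13, p3) → 75.0999
  f14: (p14, p8, p3) → 67.9255
  f15: (p14, p11, p8) → 18.6141
  f16: (p14, p11, p4) → 106.6212
Σ area = 957.608

Check V−E+F: 10 − 24 + 16 = 2.


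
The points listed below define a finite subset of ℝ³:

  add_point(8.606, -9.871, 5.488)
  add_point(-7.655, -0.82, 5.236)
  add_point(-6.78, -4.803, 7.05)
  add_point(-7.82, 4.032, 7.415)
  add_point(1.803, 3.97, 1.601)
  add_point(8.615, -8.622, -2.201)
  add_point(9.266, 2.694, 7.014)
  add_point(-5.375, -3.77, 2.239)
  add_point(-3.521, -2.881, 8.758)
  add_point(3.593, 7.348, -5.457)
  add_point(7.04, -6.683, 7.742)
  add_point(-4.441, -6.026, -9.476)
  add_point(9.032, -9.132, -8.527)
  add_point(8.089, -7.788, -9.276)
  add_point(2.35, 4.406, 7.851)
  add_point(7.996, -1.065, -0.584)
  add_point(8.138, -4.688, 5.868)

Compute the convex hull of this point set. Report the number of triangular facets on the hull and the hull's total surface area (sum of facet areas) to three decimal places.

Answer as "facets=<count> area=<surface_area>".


Extreme-point indices: [0, 1, 2, 3, 6, 8, 9, 10, 11, 12, 13, 14] — 12 of 17 on the boundary.

Facet areas (half cross-product norm):
  f1: (p9, p11, p3) → 134.6869
  f2: (p14, p8, p3) → 36.4785
  f3: (p14, p9, p3) → 69.5905
  f4: (p14, p9, p6) → 48.5362
  f5: (p10, p0, p6) → 16.1218
  f6: (p10, p14, p6) → 34.6673
  f7: (p10, p14, p8) → 49.9681
  f8: (p1, p11, p3) → 30.9948
  f9: (p2, p11, p0) → 131.8664
  f10: (p2, p10, p0) → 26.3197
  f11: (p2, p10, p8) → 19.6531
  f12: (p2, p1, p11) → 35.5228
  f13: (p2, p8, p3) → 17.0586
  f14: (p2, p1, p3) → 8.9904
  f15: (p12, p11, p0) → 97.1712
  f16: (p12, p9, p6) → 122.7105
  f17: (p12, p0, p6) → 88.7846
  f18: (p13, p9, p11) → 94.2051
  f19: (p13, p12, p11) → 8.8892
  f20: (p13, p12, p9) → 9.8432
Σ area = 1082.059

Euler characteristic 12−30+20 = 2 ✓

facets=20 area=1082.059


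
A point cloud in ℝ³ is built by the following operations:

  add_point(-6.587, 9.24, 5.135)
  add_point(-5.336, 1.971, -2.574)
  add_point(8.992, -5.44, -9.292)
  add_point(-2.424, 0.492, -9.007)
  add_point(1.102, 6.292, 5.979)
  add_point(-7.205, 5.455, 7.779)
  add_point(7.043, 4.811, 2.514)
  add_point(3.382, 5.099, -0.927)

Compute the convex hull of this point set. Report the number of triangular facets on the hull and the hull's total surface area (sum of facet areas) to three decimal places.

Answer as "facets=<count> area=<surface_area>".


facets=12 area=522.815

Extreme-point indices: [0, 1, 2, 3, 4, 5, 6, 7] — 8 of 8 on the boundary.

Facet areas (half cross-product norm):
  f1: (p1, p2, p5) → 75.1343
  f2: (p1, p0, p5) → 24.6455
  f3: (p6, p2, p5) → 109.6195
  f4: (p3, p1, p2) → 40.9160
  f5: (p3, p1, p0) → 21.3943
  f6: (p4, p0, p5) → 18.7901
  f7: (p4, p6, p5) → 12.8127
  f8: (p4, p6, p0) → 17.1108
  f9: (p7, p6, p0) → 29.9946
  f10: (p7, p3, p0) → 67.6820
  f11: (p7, p6, p2) → 36.5893
  f12: (p7, p3, p2) → 68.1262
Σ area = 522.815

Euler characteristic 8−18+12 = 2 ✓


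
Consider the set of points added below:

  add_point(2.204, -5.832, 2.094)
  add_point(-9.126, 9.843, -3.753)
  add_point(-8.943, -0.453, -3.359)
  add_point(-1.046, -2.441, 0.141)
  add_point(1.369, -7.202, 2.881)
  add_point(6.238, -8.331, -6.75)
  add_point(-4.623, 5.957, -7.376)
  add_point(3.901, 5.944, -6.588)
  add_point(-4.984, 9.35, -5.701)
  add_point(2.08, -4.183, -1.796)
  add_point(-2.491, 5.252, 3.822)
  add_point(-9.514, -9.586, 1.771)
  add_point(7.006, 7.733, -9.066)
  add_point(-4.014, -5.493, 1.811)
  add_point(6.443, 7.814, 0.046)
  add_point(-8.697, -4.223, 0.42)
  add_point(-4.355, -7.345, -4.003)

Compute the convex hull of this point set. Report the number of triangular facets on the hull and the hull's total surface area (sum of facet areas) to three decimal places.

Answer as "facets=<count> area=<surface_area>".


Hull vertices (12/17): indices [0, 1, 2, 4, 5, 6, 8, 10, 11, 12, 14, 16].

Area of each hull facet:
  f1: (p10, p1, p11) → 91.4968
  f2: (p4, p10, p11) → 72.9632
  f3: (p14, p4, p10) → 65.4985
  f4: (p14, p10, p1) → 54.7007
  f5: (p5, p14, p12) → 73.4779
  f6: (p5, p6, p12) → 94.3098
  f7: (p5, p6, p16) → 75.3323
  f8: (p5, p4, p11) → 57.4246
  f9: (p5, p16, p11) → 28.1939
  f10: (p8, p6, p12) → 22.5818
  f11: (p8, p6, p1) → 8.1373
  f12: (p8, p14, p12) → 54.1640
  f13: (p8, p14, p1) → 23.2182
  f14: (p2, p16, p11) → 32.9333
  f15: (p2, p6, p16) → 34.4946
  f16: (p2, p1, p11) → 24.9047
  f17: (p2, p6, p1) → 29.9919
  f18: (p0, p14, p4) → 4.9194
  f19: (p0, p5, p4) → 8.2767
  f20: (p0, p5, p14) → 72.4388
Σ area = 929.458

Euler characteristic 12−30+20 = 2 ✓

facets=20 area=929.458


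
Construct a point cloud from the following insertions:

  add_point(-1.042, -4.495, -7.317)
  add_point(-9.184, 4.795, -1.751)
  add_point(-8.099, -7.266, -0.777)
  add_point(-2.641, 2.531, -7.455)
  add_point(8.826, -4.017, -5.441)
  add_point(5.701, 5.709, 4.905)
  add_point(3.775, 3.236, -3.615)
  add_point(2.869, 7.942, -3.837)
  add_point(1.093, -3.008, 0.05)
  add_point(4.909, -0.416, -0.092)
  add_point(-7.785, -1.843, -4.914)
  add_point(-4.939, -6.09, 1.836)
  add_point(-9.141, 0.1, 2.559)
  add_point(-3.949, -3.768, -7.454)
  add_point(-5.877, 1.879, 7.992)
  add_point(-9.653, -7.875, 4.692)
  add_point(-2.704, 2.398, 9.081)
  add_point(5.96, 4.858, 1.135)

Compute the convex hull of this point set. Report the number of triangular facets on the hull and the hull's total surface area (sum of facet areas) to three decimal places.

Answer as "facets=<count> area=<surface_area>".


facets=24 area=822.697

Extreme-point indices: [0, 1, 2, 3, 4, 5, 7, 10, 12, 13, 14, 15, 16, 17] — 14 of 18 on the boundary.

Per-facet area ½‖(b−a)×(c−a)‖:
  f1: (p16, p4, p15) → 126.6720
  f2: (p14, p16, p15) → 15.4937
  f3: (p5, p16, p4) → 69.9096
  f4: (p2, p4, p15) → 43.3853
  f5: (p3, p7, p4) → 54.1962
  f6: (p17, p7, p4) → 37.7144
  f7: (p17, p5, p4) → 14.6559
  f8: (p17, p5, p7) → 10.2749
  f9: (p0, p3, p4) → 35.6782
  f10: (p0, p3, p13) → 9.6411
  f11: (p0, p2, p4) → 40.9052
  f12: (p0, p2, p13) → 12.1670
  f13: (p1, p3, p7) → 38.2186
  f14: (p1, p14, p16) → 15.2815
  f15: (p1, p5, p7) → 59.5565
  f16: (p1, p5, p16) → 63.9289
  f17: (p12, p14, p15) → 27.1408
  f18: (p12, p1, p15) → 12.3099
  f19: (p12, p1, p14) → 19.5524
  f20: (p10, p2, p15) → 14.3749
  f21: (p10, p1, p15) → 42.8779
  f22: (p10, p2, p13) → 17.0145
  f23: (p10, p3, p13) → 15.6439
  f24: (p10, p1, p3) → 26.1036
Σ area = 822.697

Euler characteristic 14−36+24 = 2 ✓


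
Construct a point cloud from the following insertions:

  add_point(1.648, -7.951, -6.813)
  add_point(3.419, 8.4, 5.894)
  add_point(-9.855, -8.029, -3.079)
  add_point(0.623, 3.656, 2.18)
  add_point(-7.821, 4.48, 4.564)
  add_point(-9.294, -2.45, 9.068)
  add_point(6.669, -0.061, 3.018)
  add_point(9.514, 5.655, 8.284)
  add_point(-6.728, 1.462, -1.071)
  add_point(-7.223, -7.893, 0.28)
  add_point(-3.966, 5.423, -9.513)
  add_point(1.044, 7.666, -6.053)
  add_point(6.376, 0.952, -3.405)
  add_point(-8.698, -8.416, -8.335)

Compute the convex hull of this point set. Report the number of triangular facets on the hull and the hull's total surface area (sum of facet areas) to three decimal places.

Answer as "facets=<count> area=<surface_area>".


facets=20 area=1030.992

12 of the 14 inputs are extreme points: [0, 1, 2, 4, 5, 6, 7, 9, 10, 11, 12, 13].

Triangle areas on the boundary:
  f1: (p4, p5, p2) → 55.6408
  f2: (p13, p0, p10) → 71.9683
  f3: (p13, p4, p2) → 33.7526
  f4: (p13, p4, p10) → 104.5977
  f5: (p12, p0, p10) → 66.5289
  f6: (p6, p5, p7) → 70.0215
  f7: (p6, p12, p7) → 22.7417
  f8: (p6, p12, p0) → 33.8897
  f9: (p1, p5, p7) → 56.9565
  f10: (p1, p4, p5) → 46.6057
  f11: (p11, p12, p7) → 57.6975
  f12: (p11, p12, p10) → 27.1883
  f13: (p11, p1, p7) → 38.1521
  f14: (p11, p4, p10) → 45.4484
  f15: (p11, p1, p4) → 69.4583
  f16: (p9, p6, p5) → 83.1599
  f17: (p9, p6, p0) → 75.9838
  f18: (p9, p5, p2) → 18.7788
  f19: (p9, p13, p2) → 8.8844
  f20: (p9, p13, p0) → 43.5367
Σ area = 1030.992

Euler: V−E+F = 12−30+20 = 2.


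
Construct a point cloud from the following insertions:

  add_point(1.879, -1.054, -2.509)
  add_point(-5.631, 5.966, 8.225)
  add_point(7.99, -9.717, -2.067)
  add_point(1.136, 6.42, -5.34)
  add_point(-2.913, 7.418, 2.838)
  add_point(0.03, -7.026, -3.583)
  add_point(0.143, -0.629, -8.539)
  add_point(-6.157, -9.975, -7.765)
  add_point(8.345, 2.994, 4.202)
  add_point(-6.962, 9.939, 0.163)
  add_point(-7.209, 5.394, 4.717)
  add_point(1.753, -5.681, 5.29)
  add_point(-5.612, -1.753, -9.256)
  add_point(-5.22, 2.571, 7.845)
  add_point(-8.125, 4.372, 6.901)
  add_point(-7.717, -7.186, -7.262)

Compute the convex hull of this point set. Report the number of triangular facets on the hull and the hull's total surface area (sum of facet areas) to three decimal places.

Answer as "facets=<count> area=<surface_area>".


facets=22 area=958.192

Points on the hull: [1, 2, 3, 4, 6, 7, 8, 9, 11, 12, 13, 14, 15] (13 of 16).

Per-facet area ½‖(b−a)×(c−a)‖:
  f1: (p3, p9, p8) → 64.0902
  f2: (p1, p9, p14) → 14.2237
  f3: (p15, p7, p14) → 21.7905
  f4: (p15, p9, p14) → 79.0528
  f5: (p2, p11, p8) → 56.8049
  f6: (p2, p11, p7) → 76.4604
  f7: (p2, p3, p8) → 87.6797
  f8: (p4, p9, p8) → 14.0077
  f9: (p4, p1, p8) → 36.8235
  f10: (p4, p1, p9) → 16.5975
  f11: (p13, p11, p8) → 59.6967
  f12: (p13, p1, p8) → 24.0171
  f13: (p13, p1, p14) → 5.0142
  f14: (p13, p7, p14) → 35.4530
  f15: (p13, p11, p7) → 87.7541
  f16: (p12, p3, p9) → 58.7379
  f17: (p12, p15, p9) → 41.4202
  f18: (p12, p15, p7) → 8.3489
  f19: (p6, p2, p3) → 50.1679
  f20: (p6, p12, p3) → 21.6317
  f21: (p6, p2, p7) → 74.3409
  f22: (p6, p12, p7) → 24.0789
Σ area = 958.192

Check V−E+F: 13 − 33 + 22 = 2.


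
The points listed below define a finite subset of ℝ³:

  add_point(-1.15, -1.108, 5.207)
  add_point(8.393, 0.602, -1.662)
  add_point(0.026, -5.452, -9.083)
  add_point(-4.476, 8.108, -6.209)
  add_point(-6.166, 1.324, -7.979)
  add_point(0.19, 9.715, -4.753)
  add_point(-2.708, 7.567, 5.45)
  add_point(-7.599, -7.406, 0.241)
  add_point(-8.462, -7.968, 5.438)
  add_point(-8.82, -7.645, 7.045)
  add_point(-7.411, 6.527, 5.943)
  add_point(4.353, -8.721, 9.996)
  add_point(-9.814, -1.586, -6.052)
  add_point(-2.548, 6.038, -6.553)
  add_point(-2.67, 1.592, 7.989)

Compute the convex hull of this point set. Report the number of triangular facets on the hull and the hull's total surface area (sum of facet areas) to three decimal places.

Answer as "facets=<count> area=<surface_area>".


facets=24 area=1028.153

14 of the 15 inputs are extreme points: [1, 2, 3, 4, 5, 6, 7, 8, 9, 10, 11, 12, 13, 14].

Facet areas (half cross-product norm):
  f1: (p2, p5, p1) → 78.3162
  f2: (p2, p11, p1) → 98.3150
  f3: (p9, p10, p12) → 90.7073
  f4: (p6, p5, p1) → 67.0407
  f5: (p6, p10, p5) → 24.0257
  f6: (p6, p11, p1) → 110.9296
  f7: (p4, p2, p12) → 23.2040
  f8: (p7, p2, p11) → 94.4596
  f9: (p7, p2, p12) → 47.0230
  f10: (p14, p6, p11) → 23.6896
  f11: (p14, p6, p10) → 15.2887
  f12: (p14, p9, p11) → 65.7496
  f13: (p14, p9, p10) → 39.1084
  f14: (p13, p2, p5) → 22.0109
  f15: (p13, p4, p2) → 27.6971
  f16: (p8, p9, p11) → 11.3594
  f17: (p8, p7, p11) → 35.4908
  f18: (p8, p9, p12) → 7.7138
  f19: (p8, p7, p12) → 16.1225
  f20: (p3, p4, p12) → 14.3151
  f21: (p3, p13, p4) → 8.5520
  f22: (p3, p10, p12) → 67.7633
  f23: (p3, p10, p5) → 32.4096
  f24: (p3, p13, p5) → 6.8605
Σ area = 1028.153

Euler characteristic 14−36+24 = 2 ✓
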